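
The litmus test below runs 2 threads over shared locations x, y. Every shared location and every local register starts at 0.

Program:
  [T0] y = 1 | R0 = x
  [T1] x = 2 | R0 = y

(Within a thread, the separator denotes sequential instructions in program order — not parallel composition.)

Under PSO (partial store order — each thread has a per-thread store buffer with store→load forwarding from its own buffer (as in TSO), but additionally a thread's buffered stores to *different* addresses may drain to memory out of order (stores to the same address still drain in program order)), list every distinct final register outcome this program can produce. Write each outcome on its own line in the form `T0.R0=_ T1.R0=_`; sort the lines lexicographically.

T0.R0=0 T1.R0=0
T0.R0=0 T1.R0=1
T0.R0=2 T1.R0=0
T0.R0=2 T1.R0=1

outcome vector order: (T0.R0,T1.R0)
|PSO outcomes| = 4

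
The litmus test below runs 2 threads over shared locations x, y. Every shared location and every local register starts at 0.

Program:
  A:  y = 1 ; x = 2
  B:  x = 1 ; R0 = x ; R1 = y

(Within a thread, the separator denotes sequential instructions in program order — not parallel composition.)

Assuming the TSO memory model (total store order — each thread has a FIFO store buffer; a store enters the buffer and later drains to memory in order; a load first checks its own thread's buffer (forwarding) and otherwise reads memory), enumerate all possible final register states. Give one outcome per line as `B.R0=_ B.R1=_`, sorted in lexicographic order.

B.R0=1 B.R1=0
B.R0=1 B.R1=1
B.R0=2 B.R1=1

outcome vector order: (B.R0,B.R1)
|TSO outcomes| = 3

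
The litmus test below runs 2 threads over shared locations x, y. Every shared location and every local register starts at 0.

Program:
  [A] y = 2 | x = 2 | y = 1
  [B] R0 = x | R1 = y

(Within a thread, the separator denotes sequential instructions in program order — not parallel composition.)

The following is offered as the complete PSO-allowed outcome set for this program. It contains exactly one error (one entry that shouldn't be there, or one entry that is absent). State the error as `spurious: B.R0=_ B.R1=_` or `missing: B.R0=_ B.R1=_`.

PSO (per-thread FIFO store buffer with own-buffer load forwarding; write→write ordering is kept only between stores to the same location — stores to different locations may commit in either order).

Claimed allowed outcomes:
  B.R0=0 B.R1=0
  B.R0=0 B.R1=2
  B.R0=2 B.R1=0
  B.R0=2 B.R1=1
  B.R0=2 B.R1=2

missing: B.R0=0 B.R1=1

outcome vector order: (B.R0,B.R1)
PSO: 6 outcomes — {0/0; 0/1; 0/2; 2/0; 2/1; 2/2}
PSO∖claimed = {0/1}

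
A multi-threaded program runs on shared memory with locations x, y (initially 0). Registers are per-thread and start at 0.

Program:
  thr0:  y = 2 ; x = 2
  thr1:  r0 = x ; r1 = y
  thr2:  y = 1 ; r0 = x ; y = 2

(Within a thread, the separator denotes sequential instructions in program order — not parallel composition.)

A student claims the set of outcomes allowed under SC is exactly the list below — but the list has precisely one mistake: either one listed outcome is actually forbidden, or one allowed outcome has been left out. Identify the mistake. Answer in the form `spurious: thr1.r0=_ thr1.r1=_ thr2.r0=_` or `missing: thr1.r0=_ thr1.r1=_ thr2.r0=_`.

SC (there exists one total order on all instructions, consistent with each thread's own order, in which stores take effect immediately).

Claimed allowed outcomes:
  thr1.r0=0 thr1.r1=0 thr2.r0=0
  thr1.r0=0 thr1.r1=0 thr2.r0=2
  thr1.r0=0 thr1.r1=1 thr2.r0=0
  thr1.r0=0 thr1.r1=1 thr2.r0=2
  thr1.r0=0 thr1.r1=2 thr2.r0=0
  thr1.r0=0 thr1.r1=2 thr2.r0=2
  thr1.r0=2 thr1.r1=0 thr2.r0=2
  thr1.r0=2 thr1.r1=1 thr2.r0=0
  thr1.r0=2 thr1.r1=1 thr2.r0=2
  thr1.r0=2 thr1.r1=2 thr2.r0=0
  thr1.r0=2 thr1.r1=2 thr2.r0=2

outcome vector order: (thr1.r0,thr1.r1,thr2.r0)
SC: 10 outcomes — {000, 002, 010, 012, 020, 022, 210, 212, 220, 222}
claimed∖SC = {202}

spurious: thr1.r0=2 thr1.r1=0 thr2.r0=2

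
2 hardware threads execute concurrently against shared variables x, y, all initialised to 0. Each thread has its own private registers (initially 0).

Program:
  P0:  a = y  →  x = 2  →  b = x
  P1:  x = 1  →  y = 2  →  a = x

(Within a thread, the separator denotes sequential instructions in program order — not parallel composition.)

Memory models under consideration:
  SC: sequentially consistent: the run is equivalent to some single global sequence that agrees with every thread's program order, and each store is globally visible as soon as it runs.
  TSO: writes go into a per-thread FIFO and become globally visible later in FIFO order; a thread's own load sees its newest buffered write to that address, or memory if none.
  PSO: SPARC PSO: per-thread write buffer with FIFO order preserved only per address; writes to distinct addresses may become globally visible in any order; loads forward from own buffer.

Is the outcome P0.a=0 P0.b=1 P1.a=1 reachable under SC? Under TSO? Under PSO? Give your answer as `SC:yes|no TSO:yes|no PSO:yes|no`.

outcome vector order: (P0.a,P0.b,P1.a)
[SC] allowed = {0/1/1; 0/2/1; 0/2/2; 2/2/1; 2/2/2}
[TSO] allowed = {0/1/1; 0/2/1; 0/2/2; 2/2/1; 2/2/2}
[PSO] allowed = {0/1/1; 0/2/1; 0/2/2; 2/1/1; 2/2/1; 2/2/2}
target 0/1/1 ∈ {SC,TSO,PSO}

SC:yes TSO:yes PSO:yes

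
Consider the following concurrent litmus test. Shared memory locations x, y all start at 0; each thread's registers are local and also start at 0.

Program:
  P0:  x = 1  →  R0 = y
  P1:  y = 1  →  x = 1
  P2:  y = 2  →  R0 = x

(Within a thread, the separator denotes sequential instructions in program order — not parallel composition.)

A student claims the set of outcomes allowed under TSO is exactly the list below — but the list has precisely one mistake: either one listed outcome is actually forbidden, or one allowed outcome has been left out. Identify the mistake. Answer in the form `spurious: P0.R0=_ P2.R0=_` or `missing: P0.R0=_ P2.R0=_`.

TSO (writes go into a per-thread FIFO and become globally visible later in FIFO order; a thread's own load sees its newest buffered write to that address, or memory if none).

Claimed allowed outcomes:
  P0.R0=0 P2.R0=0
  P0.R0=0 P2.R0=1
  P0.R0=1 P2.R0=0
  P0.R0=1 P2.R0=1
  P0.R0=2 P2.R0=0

outcome vector order: (P0.R0,P2.R0)
[TSO] allowed = {0/0; 0/1; 1/0; 1/1; 2/0; 2/1}
TSO∖claimed = {2/1}

missing: P0.R0=2 P2.R0=1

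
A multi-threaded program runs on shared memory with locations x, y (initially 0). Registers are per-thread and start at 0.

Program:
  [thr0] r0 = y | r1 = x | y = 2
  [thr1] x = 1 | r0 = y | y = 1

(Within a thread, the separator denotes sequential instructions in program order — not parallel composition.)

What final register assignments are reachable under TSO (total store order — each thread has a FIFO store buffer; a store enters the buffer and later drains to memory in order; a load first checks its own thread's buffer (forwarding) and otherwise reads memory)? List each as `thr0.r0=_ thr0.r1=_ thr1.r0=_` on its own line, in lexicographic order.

thr0.r0=0 thr0.r1=0 thr1.r0=0
thr0.r0=0 thr0.r1=0 thr1.r0=2
thr0.r0=0 thr0.r1=1 thr1.r0=0
thr0.r0=0 thr0.r1=1 thr1.r0=2
thr0.r0=1 thr0.r1=1 thr1.r0=0

outcome vector order: (thr0.r0,thr0.r1,thr1.r0)
|TSO outcomes| = 5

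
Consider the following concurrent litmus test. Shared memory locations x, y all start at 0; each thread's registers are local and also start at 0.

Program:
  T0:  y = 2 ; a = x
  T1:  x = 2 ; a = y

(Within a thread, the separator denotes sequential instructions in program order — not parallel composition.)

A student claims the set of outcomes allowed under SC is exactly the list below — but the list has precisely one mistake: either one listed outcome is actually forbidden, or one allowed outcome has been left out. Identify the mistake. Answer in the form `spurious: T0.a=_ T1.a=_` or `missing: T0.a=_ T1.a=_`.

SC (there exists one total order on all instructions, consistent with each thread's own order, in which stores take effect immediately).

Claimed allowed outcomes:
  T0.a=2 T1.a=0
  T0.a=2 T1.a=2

outcome vector order: (T0.a,T1.a)
SC (3): 02, 20, 22
SC∖claimed = {02}

missing: T0.a=0 T1.a=2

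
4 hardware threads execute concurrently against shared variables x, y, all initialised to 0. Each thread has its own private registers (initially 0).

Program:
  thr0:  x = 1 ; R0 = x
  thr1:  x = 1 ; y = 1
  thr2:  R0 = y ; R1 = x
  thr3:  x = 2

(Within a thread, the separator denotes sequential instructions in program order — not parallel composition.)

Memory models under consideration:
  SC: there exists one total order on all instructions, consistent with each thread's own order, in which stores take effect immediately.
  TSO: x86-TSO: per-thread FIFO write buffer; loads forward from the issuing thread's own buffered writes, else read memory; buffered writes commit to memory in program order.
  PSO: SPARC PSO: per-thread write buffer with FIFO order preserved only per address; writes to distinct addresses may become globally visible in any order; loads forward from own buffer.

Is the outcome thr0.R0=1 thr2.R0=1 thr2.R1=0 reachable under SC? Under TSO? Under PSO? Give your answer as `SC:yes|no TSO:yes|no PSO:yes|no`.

SC:no TSO:no PSO:yes

outcome vector order: (thr0.R0,thr2.R0,thr2.R1)
[SC] allowed = {(1,0,0), (1,0,1), (1,0,2), (1,1,1), (1,1,2), (2,0,0), (2,0,1), (2,0,2), (2,1,1), (2,1,2)}
[TSO] allowed = {(1,0,0), (1,0,1), (1,0,2), (1,1,1), (1,1,2), (2,0,0), (2,0,1), (2,0,2), (2,1,1), (2,1,2)}
[PSO] allowed = {(1,0,0), (1,0,1), (1,0,2), (1,1,0), (1,1,1), (1,1,2), (2,0,0), (2,0,1), (2,0,2), (2,1,0), (2,1,1), (2,1,2)}
target (1,1,0) ∈ {PSO}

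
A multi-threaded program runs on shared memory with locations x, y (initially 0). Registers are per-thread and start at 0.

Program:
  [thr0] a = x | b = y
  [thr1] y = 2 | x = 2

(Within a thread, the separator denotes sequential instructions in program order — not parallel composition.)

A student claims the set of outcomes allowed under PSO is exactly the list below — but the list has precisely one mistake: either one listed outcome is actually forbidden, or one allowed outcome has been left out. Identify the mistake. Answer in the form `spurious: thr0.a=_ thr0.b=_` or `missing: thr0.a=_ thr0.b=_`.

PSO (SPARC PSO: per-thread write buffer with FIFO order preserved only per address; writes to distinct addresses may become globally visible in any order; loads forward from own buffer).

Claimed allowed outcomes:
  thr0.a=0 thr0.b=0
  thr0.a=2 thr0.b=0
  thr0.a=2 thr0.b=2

outcome vector order: (thr0.a,thr0.b)
[PSO] allowed = {0/0 0/2 2/0 2/2}
PSO∖claimed = {0/2}

missing: thr0.a=0 thr0.b=2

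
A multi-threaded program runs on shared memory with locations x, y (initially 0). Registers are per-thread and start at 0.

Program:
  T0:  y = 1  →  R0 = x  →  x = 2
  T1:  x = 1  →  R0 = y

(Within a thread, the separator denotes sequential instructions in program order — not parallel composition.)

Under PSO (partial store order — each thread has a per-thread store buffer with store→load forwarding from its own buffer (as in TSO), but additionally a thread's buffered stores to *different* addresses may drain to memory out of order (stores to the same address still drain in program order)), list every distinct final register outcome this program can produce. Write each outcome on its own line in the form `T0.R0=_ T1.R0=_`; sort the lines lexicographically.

outcome vector order: (T0.R0,T1.R0)
|PSO outcomes| = 4

T0.R0=0 T1.R0=0
T0.R0=0 T1.R0=1
T0.R0=1 T1.R0=0
T0.R0=1 T1.R0=1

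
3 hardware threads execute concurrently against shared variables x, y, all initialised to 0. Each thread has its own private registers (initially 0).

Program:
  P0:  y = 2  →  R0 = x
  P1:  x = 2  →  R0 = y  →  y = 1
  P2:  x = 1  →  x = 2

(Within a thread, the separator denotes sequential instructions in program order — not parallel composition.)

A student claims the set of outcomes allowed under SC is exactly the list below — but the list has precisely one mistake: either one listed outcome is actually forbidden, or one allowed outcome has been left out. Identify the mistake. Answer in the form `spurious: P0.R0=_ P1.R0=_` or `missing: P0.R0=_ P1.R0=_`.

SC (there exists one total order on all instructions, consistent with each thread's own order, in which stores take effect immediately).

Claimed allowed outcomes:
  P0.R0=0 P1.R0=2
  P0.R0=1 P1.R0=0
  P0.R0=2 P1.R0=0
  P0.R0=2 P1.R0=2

outcome vector order: (P0.R0,P1.R0)
SC: 5 outcomes — {0/2 1/0 1/2 2/0 2/2}
SC∖claimed = {1/2}

missing: P0.R0=1 P1.R0=2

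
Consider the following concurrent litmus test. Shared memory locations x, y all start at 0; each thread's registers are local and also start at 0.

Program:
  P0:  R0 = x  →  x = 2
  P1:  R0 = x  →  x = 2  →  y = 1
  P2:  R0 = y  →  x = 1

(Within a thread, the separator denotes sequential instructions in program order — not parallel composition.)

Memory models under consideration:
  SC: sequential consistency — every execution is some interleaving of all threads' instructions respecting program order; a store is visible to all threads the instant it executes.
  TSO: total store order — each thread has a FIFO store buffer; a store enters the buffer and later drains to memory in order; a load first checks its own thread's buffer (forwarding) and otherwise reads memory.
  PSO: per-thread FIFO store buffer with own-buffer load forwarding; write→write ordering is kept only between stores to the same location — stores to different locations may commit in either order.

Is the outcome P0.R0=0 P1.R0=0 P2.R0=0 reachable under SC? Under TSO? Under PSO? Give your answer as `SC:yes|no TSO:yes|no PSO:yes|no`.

outcome vector order: (P0.R0,P1.R0,P2.R0)
under SC → 0/0/0; 0/0/1; 0/1/0; 0/2/0; 0/2/1; 1/0/0; 1/0/1; 1/1/0; 1/2/0; 2/0/0; 2/0/1; 2/1/0
under TSO → 0/0/0; 0/0/1; 0/1/0; 0/2/0; 0/2/1; 1/0/0; 1/0/1; 1/1/0; 1/2/0; 2/0/0; 2/0/1; 2/1/0
under PSO → 0/0/0; 0/0/1; 0/1/0; 0/2/0; 0/2/1; 1/0/0; 1/0/1; 1/1/0; 1/2/0; 2/0/0; 2/0/1; 2/1/0
target 0/0/0 ∈ {SC,TSO,PSO}

SC:yes TSO:yes PSO:yes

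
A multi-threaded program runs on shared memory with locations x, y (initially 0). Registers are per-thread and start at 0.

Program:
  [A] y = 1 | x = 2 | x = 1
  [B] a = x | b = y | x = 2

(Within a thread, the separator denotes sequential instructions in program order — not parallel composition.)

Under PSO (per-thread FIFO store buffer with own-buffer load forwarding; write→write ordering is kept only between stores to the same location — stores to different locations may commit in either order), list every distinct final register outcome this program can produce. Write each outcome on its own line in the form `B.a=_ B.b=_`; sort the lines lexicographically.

outcome vector order: (B.a,B.b)
|PSO outcomes| = 6

B.a=0 B.b=0
B.a=0 B.b=1
B.a=1 B.b=0
B.a=1 B.b=1
B.a=2 B.b=0
B.a=2 B.b=1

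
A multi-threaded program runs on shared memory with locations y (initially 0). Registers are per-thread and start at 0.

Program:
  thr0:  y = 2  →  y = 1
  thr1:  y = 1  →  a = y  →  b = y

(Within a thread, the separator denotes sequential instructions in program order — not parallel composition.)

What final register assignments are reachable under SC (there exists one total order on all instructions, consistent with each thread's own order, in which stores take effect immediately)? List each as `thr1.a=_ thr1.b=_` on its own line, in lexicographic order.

outcome vector order: (thr1.a,thr1.b)
|SC outcomes| = 4

thr1.a=1 thr1.b=1
thr1.a=1 thr1.b=2
thr1.a=2 thr1.b=1
thr1.a=2 thr1.b=2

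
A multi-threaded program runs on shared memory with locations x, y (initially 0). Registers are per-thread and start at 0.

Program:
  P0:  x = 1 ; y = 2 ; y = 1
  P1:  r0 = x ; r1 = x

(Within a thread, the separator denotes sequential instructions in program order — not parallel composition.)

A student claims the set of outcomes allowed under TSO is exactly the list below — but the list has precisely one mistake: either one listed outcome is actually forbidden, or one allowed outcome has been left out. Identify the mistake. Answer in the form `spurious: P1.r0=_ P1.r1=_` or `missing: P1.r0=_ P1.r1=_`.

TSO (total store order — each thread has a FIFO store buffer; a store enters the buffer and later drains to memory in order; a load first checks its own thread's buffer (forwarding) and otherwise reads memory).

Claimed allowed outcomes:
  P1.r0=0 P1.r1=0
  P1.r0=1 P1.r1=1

outcome vector order: (P1.r0,P1.r1)
under TSO → <0 0> <0 1> <1 1>
TSO∖claimed = {<0 1>}

missing: P1.r0=0 P1.r1=1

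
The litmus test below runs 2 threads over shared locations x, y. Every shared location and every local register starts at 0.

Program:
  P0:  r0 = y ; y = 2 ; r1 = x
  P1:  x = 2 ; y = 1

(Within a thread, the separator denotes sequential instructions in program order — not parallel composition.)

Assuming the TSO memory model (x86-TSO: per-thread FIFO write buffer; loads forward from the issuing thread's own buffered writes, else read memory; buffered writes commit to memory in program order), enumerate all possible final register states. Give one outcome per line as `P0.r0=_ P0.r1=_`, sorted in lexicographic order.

outcome vector order: (P0.r0,P0.r1)
|TSO outcomes| = 3

P0.r0=0 P0.r1=0
P0.r0=0 P0.r1=2
P0.r0=1 P0.r1=2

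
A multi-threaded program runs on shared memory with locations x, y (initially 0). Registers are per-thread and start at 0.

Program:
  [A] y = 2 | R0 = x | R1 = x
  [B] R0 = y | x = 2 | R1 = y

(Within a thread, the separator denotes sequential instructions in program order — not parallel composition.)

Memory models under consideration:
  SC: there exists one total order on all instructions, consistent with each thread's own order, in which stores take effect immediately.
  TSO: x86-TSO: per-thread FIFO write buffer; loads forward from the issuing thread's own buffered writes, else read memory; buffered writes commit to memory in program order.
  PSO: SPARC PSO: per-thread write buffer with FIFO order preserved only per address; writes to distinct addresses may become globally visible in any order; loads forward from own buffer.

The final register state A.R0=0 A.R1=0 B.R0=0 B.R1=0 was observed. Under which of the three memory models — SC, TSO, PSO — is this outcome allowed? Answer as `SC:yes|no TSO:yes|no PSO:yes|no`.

outcome vector order: (A.R0,A.R1,B.R0,B.R1)
SC (7): 0/0/0/2; 0/0/2/2; 0/2/0/2; 0/2/2/2; 2/2/0/0; 2/2/0/2; 2/2/2/2
TSO (9): 0/0/0/0; 0/0/0/2; 0/0/2/2; 0/2/0/0; 0/2/0/2; 0/2/2/2; 2/2/0/0; 2/2/0/2; 2/2/2/2
PSO (9): 0/0/0/0; 0/0/0/2; 0/0/2/2; 0/2/0/0; 0/2/0/2; 0/2/2/2; 2/2/0/0; 2/2/0/2; 2/2/2/2
target 0/0/0/0 ∈ {TSO,PSO}

SC:no TSO:yes PSO:yes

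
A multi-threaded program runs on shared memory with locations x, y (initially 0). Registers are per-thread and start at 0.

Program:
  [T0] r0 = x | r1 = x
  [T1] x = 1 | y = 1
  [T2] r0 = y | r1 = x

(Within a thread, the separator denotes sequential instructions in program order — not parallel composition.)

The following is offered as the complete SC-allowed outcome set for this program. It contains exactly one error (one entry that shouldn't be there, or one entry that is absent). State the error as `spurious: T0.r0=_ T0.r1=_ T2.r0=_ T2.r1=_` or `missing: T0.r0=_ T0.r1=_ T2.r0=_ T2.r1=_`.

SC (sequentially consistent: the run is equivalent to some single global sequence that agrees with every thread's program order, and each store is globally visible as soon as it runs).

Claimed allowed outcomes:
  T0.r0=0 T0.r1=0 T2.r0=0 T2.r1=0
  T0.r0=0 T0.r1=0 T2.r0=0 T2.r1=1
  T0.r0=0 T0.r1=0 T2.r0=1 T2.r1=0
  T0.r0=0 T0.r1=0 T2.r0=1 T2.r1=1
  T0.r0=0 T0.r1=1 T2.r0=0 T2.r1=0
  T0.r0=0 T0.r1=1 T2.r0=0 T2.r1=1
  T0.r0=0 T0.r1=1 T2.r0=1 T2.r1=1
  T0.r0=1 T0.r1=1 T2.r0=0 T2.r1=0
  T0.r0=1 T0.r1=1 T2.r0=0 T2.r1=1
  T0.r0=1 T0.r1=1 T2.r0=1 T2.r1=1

spurious: T0.r0=0 T0.r1=0 T2.r0=1 T2.r1=0

outcome vector order: (T0.r0,T0.r1,T2.r0,T2.r1)
[SC] allowed = {<0 0 0 0> <0 0 0 1> <0 0 1 1> <0 1 0 0> <0 1 0 1> <0 1 1 1> <1 1 0 0> <1 1 0 1> <1 1 1 1>}
claimed∖SC = {<0 0 1 0>}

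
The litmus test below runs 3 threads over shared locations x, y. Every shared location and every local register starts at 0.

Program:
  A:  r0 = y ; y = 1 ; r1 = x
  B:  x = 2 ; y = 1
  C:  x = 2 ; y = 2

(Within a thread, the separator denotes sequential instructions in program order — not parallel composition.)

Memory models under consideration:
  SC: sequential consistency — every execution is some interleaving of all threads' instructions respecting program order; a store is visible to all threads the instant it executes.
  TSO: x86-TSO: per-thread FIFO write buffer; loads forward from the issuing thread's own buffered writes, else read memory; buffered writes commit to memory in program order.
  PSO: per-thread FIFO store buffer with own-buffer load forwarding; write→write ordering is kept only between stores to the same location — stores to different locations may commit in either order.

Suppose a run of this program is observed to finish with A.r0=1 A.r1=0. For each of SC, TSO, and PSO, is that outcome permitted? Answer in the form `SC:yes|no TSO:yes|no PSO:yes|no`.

outcome vector order: (A.r0,A.r1)
SC: 4 outcomes — {(0,0) (0,2) (1,2) (2,2)}
TSO: 4 outcomes — {(0,0) (0,2) (1,2) (2,2)}
PSO: 6 outcomes — {(0,0) (0,2) (1,0) (1,2) (2,0) (2,2)}
target (1,0) ∈ {PSO}

SC:no TSO:no PSO:yes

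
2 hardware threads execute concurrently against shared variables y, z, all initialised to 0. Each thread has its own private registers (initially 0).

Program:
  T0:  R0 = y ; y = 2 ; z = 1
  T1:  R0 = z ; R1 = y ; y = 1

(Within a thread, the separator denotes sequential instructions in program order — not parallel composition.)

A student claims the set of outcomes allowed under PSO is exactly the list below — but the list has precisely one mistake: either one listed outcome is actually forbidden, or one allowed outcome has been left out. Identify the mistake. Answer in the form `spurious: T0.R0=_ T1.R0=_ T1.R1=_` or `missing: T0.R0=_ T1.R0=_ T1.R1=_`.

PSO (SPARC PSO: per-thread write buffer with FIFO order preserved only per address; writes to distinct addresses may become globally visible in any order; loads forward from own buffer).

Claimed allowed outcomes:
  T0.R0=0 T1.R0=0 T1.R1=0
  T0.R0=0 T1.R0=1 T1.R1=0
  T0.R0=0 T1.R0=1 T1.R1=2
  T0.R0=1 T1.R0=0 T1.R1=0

missing: T0.R0=0 T1.R0=0 T1.R1=2

outcome vector order: (T0.R0,T1.R0,T1.R1)
PSO (5): (0,0,0) (0,0,2) (0,1,0) (0,1,2) (1,0,0)
PSO∖claimed = {(0,0,2)}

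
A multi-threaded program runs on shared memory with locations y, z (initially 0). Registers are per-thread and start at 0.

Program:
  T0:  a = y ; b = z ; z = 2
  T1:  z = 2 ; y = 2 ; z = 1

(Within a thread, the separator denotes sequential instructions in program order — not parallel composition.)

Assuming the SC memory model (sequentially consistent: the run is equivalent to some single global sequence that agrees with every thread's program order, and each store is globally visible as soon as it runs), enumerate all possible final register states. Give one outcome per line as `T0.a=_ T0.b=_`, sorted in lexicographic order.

T0.a=0 T0.b=0
T0.a=0 T0.b=1
T0.a=0 T0.b=2
T0.a=2 T0.b=1
T0.a=2 T0.b=2

outcome vector order: (T0.a,T0.b)
|SC outcomes| = 5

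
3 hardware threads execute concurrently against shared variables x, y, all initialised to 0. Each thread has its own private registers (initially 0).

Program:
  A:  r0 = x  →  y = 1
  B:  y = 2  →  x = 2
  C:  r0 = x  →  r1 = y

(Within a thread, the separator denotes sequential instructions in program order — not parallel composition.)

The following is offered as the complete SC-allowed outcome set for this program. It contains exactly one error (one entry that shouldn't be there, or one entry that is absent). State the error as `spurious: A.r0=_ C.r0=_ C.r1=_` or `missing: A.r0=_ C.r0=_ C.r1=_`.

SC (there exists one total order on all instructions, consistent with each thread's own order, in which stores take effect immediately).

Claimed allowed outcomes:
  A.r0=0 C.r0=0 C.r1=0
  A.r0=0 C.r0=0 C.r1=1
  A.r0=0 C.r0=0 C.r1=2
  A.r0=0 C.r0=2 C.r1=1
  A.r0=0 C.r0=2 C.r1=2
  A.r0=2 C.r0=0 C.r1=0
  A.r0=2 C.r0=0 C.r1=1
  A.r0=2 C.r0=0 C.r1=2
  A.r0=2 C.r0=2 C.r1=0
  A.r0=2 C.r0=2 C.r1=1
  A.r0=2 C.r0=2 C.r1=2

outcome vector order: (A.r0,C.r0,C.r1)
SC: 10 outcomes — {<0 0 0> <0 0 1> <0 0 2> <0 2 1> <0 2 2> <2 0 0> <2 0 1> <2 0 2> <2 2 1> <2 2 2>}
claimed∖SC = {<2 2 0>}

spurious: A.r0=2 C.r0=2 C.r1=0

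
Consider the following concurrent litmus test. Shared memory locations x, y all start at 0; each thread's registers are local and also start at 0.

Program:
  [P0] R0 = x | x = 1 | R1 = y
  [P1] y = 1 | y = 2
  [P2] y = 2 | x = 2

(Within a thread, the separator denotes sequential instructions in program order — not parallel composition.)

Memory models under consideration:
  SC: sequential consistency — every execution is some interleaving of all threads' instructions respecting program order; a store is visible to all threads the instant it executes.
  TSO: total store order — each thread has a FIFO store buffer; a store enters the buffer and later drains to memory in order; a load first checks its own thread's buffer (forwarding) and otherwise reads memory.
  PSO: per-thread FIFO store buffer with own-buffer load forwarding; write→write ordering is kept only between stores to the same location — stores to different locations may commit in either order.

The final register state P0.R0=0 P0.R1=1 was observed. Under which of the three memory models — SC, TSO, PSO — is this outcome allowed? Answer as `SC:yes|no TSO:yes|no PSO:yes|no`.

SC:yes TSO:yes PSO:yes

outcome vector order: (P0.R0,P0.R1)
[SC] allowed = {0/0, 0/1, 0/2, 2/1, 2/2}
[TSO] allowed = {0/0, 0/1, 0/2, 2/1, 2/2}
[PSO] allowed = {0/0, 0/1, 0/2, 2/0, 2/1, 2/2}
target 0/1 ∈ {SC,TSO,PSO}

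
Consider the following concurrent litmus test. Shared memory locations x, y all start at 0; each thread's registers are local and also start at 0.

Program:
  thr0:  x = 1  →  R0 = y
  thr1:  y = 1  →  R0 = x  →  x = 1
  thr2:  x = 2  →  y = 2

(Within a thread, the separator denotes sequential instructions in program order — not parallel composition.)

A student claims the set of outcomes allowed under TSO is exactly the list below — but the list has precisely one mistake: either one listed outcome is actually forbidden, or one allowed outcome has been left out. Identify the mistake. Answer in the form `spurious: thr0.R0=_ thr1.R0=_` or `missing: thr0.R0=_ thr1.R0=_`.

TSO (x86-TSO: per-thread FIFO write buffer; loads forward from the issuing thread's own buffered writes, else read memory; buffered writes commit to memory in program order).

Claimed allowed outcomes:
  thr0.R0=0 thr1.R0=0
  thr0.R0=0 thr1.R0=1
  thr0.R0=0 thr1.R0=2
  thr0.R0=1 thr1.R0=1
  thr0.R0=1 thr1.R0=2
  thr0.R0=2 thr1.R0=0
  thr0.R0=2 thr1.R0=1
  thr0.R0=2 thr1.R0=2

outcome vector order: (thr0.R0,thr1.R0)
TSO (9): <0 0>, <0 1>, <0 2>, <1 0>, <1 1>, <1 2>, <2 0>, <2 1>, <2 2>
TSO∖claimed = {<1 0>}

missing: thr0.R0=1 thr1.R0=0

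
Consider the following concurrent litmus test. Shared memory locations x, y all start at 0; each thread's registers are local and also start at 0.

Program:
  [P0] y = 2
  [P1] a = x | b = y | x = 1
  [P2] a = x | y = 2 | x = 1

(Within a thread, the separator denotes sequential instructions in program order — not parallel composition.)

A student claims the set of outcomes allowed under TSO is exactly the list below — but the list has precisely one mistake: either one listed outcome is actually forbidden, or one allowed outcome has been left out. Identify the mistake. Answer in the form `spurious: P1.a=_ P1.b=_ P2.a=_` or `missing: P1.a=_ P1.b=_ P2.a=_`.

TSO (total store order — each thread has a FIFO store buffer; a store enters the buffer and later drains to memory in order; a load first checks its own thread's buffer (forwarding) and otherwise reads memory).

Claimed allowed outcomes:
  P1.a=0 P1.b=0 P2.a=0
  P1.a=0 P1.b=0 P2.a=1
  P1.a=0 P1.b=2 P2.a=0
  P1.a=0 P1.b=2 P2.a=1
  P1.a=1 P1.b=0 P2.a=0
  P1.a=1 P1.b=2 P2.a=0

outcome vector order: (P1.a,P1.b,P2.a)
under TSO → 000 001 020 021 120
claimed∖TSO = {100}

spurious: P1.a=1 P1.b=0 P2.a=0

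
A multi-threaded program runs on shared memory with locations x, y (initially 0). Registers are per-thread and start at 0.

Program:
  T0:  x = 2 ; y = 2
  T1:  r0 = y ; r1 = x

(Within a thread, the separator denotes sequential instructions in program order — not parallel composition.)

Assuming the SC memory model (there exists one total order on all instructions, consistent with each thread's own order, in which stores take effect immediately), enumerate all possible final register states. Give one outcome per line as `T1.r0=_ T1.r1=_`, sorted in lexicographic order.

T1.r0=0 T1.r1=0
T1.r0=0 T1.r1=2
T1.r0=2 T1.r1=2

outcome vector order: (T1.r0,T1.r1)
|SC outcomes| = 3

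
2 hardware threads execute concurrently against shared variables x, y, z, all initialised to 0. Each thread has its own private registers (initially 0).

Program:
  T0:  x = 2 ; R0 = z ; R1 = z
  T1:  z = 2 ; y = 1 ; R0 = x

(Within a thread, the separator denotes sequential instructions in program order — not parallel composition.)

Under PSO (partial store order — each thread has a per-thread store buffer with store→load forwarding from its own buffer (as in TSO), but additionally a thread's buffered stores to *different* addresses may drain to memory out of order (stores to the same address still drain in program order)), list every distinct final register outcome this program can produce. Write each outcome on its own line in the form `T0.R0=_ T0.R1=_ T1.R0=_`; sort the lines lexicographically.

outcome vector order: (T0.R0,T0.R1,T1.R0)
|PSO outcomes| = 6

T0.R0=0 T0.R1=0 T1.R0=0
T0.R0=0 T0.R1=0 T1.R0=2
T0.R0=0 T0.R1=2 T1.R0=0
T0.R0=0 T0.R1=2 T1.R0=2
T0.R0=2 T0.R1=2 T1.R0=0
T0.R0=2 T0.R1=2 T1.R0=2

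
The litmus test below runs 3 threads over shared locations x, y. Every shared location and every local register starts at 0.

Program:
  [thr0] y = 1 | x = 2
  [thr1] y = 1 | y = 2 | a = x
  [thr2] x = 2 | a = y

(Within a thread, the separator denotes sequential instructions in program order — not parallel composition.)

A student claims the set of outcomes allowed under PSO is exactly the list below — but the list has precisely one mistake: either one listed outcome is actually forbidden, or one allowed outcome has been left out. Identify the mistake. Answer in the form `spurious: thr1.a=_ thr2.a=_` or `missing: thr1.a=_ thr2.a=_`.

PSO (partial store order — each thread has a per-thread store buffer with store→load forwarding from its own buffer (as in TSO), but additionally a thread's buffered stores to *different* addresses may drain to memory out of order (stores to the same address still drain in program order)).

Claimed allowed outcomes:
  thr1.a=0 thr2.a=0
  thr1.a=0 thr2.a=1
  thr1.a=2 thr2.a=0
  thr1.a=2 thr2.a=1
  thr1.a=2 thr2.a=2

missing: thr1.a=0 thr2.a=2

outcome vector order: (thr1.a,thr2.a)
PSO (6): 00; 01; 02; 20; 21; 22
PSO∖claimed = {02}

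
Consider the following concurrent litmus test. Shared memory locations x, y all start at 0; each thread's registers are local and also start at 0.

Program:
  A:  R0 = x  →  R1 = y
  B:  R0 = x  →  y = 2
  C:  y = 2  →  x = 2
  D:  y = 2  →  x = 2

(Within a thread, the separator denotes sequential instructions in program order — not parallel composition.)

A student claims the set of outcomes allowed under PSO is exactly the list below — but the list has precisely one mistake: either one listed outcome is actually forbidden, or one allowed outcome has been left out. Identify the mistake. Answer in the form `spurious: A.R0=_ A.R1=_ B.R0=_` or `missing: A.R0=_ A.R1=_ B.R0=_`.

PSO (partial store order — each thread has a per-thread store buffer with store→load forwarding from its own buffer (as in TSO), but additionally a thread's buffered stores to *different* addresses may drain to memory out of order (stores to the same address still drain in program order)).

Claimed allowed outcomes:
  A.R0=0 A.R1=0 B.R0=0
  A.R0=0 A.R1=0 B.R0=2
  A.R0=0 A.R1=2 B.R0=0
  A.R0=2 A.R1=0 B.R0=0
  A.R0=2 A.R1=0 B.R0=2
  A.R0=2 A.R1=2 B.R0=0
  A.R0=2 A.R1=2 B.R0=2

outcome vector order: (A.R0,A.R1,B.R0)
PSO (8): 0/0/0; 0/0/2; 0/2/0; 0/2/2; 2/0/0; 2/0/2; 2/2/0; 2/2/2
PSO∖claimed = {0/2/2}

missing: A.R0=0 A.R1=2 B.R0=2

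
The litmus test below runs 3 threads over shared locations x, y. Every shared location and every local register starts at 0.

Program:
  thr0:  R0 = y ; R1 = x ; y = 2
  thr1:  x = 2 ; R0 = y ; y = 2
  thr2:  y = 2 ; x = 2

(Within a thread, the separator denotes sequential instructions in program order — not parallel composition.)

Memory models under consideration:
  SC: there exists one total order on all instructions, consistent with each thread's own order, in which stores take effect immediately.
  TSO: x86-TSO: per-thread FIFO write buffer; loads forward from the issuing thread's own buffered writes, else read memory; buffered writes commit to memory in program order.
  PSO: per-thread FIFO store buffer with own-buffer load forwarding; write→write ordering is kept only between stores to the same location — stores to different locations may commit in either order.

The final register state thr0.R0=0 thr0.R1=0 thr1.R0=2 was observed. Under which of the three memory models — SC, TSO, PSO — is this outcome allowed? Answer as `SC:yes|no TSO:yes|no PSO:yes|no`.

SC:yes TSO:yes PSO:yes

outcome vector order: (thr0.R0,thr0.R1,thr1.R0)
SC (7): (0,0,0); (0,0,2); (0,2,0); (0,2,2); (2,0,2); (2,2,0); (2,2,2)
TSO (8): (0,0,0); (0,0,2); (0,2,0); (0,2,2); (2,0,0); (2,0,2); (2,2,0); (2,2,2)
PSO (8): (0,0,0); (0,0,2); (0,2,0); (0,2,2); (2,0,0); (2,0,2); (2,2,0); (2,2,2)
target (0,0,2) ∈ {SC,TSO,PSO}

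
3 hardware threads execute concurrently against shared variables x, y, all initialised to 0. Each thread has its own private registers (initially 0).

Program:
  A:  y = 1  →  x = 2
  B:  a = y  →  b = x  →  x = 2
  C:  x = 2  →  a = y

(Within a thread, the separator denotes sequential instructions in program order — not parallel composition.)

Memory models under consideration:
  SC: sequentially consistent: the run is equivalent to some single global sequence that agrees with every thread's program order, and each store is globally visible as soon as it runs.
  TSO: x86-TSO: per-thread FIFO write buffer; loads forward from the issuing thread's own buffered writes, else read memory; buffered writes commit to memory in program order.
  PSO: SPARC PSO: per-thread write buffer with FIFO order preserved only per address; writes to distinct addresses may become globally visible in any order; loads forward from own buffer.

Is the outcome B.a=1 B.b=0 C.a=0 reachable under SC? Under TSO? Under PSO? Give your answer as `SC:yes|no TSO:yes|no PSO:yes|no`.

SC:no TSO:yes PSO:yes

outcome vector order: (B.a,B.b,C.a)
SC (7): 0/0/0 0/0/1 0/2/0 0/2/1 1/0/1 1/2/0 1/2/1
TSO (8): 0/0/0 0/0/1 0/2/0 0/2/1 1/0/0 1/0/1 1/2/0 1/2/1
PSO (8): 0/0/0 0/0/1 0/2/0 0/2/1 1/0/0 1/0/1 1/2/0 1/2/1
target 1/0/0 ∈ {TSO,PSO}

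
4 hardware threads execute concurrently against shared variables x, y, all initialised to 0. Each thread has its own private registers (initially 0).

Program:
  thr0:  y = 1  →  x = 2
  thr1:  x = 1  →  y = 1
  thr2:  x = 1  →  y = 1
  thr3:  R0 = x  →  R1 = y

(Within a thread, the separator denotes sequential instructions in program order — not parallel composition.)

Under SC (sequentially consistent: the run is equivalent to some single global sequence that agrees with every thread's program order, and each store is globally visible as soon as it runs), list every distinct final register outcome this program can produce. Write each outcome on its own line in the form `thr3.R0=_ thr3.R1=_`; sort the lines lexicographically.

outcome vector order: (thr3.R0,thr3.R1)
|SC outcomes| = 5

thr3.R0=0 thr3.R1=0
thr3.R0=0 thr3.R1=1
thr3.R0=1 thr3.R1=0
thr3.R0=1 thr3.R1=1
thr3.R0=2 thr3.R1=1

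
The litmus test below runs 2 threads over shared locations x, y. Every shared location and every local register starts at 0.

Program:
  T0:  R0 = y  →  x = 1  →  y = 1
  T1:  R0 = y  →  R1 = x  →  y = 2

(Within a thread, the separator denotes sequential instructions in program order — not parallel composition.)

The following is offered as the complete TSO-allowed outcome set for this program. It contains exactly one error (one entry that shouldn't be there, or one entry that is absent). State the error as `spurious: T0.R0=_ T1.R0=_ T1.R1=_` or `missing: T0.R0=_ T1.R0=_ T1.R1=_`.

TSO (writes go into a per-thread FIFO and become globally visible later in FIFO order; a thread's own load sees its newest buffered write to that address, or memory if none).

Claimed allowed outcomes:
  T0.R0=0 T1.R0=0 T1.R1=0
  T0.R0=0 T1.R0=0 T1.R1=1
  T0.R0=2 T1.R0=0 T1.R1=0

outcome vector order: (T0.R0,T1.R0,T1.R1)
TSO (4): <0 0 0>, <0 0 1>, <0 1 1>, <2 0 0>
TSO∖claimed = {<0 1 1>}

missing: T0.R0=0 T1.R0=1 T1.R1=1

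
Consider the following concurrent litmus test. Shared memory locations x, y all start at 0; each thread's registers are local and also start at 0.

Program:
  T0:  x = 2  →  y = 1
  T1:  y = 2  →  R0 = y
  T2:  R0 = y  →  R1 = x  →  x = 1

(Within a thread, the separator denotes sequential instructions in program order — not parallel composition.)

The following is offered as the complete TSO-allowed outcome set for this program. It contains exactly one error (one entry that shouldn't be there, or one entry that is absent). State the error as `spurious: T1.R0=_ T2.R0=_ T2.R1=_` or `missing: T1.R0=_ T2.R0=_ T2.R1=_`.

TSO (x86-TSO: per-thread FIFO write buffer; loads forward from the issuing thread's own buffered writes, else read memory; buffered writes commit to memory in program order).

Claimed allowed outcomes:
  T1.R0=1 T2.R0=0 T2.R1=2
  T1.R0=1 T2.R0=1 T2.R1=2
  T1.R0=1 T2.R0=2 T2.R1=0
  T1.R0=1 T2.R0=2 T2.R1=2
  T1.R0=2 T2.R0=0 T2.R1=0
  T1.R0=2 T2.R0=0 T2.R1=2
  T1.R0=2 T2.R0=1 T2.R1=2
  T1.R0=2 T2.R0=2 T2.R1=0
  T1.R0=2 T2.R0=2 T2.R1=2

outcome vector order: (T1.R0,T2.R0,T2.R1)
TSO (10): (1,0,0); (1,0,2); (1,1,2); (1,2,0); (1,2,2); (2,0,0); (2,0,2); (2,1,2); (2,2,0); (2,2,2)
TSO∖claimed = {(1,0,0)}

missing: T1.R0=1 T2.R0=0 T2.R1=0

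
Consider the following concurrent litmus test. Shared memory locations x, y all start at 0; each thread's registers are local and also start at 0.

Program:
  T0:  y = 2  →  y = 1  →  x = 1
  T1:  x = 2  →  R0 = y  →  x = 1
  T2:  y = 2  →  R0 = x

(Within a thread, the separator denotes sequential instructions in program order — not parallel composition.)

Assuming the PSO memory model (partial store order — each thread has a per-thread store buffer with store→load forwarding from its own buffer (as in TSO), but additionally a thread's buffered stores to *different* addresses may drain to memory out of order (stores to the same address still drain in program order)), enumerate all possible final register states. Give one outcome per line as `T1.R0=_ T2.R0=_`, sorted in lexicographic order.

T1.R0=0 T2.R0=0
T1.R0=0 T2.R0=1
T1.R0=0 T2.R0=2
T1.R0=1 T2.R0=0
T1.R0=1 T2.R0=1
T1.R0=1 T2.R0=2
T1.R0=2 T2.R0=0
T1.R0=2 T2.R0=1
T1.R0=2 T2.R0=2

outcome vector order: (T1.R0,T2.R0)
|PSO outcomes| = 9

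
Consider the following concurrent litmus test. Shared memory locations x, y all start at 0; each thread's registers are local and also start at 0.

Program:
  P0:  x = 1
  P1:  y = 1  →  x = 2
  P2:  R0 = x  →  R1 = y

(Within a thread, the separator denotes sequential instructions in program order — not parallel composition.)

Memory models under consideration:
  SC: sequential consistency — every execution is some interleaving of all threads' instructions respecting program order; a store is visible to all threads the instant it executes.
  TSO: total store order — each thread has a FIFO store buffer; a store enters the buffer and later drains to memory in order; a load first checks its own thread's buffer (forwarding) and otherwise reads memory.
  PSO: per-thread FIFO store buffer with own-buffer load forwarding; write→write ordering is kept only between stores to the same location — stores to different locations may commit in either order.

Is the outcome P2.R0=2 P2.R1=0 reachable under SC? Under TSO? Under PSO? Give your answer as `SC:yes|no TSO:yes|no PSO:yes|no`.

outcome vector order: (P2.R0,P2.R1)
SC (5): (0,0), (0,1), (1,0), (1,1), (2,1)
TSO (5): (0,0), (0,1), (1,0), (1,1), (2,1)
PSO (6): (0,0), (0,1), (1,0), (1,1), (2,0), (2,1)
target (2,0) ∈ {PSO}

SC:no TSO:no PSO:yes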